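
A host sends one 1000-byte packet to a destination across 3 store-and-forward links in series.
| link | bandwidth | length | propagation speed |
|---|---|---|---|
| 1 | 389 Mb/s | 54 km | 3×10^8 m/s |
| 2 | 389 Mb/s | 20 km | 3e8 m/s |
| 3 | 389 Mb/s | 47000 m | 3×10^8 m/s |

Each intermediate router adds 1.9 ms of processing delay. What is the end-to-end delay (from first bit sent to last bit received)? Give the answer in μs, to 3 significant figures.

4270 μs

L = 1000 × 8 = 8000 bits.
Transmission delay per hop = L/R = 8000/389000000 = 20.5656 μs; 3 hops → 61.6967 μs.
Propagation delays (d/s per hop): 180, 66.6667, 156.667 μs; sum = 403.333 μs.
Processing at 2 router(s): 2 × 1.9 ms = 3800 μs.
End-to-end = 4270 μs.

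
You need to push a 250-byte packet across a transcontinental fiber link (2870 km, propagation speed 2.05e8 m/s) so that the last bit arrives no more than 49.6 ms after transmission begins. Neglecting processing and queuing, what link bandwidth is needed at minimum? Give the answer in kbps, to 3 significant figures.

56.2 kbps

L = 2000 bits.
Propagation delay = 2870000 / 2.05e+08 = 14 ms.
Transmission budget = 49.6 − 14 = 35.6 ms.
R ≥ L / t_tx = 2000 bits / 0.0356 s = 56.2 kbps.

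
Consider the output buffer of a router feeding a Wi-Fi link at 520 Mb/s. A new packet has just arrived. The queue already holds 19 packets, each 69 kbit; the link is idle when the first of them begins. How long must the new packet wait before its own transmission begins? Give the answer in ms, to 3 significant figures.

2.52 ms

Each queued packet: L/R = 69000/520000000 = 0.132692 ms.
19 queued → 2.52115 ms.
Queuing delay = 2.52 ms.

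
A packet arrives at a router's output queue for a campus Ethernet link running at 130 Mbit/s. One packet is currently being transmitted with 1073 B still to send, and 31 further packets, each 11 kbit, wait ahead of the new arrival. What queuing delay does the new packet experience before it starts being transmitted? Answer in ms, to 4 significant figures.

Each queued packet: L/R = 11000/130000000 = 0.0846154 ms.
31 queued → 2.62308 ms.
Plus remaining 8584 bits of current packet: 0.0660308 ms.
Queuing delay = 2.689 ms.

2.689 ms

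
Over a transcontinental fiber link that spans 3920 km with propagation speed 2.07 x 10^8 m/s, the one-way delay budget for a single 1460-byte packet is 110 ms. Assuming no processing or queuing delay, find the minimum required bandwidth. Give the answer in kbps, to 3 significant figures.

128 kbps

L = 11680 bits.
Propagation delay = 3920000 / 2.07e+08 = 18.9372 ms.
Transmission budget = 110 − 18.9372 = 91.0628 ms.
R ≥ L / t_tx = 11680 bits / 0.0910628 s = 128 kbps.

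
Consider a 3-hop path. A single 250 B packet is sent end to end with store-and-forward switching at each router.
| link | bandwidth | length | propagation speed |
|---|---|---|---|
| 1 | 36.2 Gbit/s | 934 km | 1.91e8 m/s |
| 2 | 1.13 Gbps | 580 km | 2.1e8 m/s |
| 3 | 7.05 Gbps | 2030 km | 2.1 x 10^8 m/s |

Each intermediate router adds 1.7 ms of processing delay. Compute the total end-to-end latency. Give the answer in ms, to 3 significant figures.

20.7 ms

L = 250 × 8 = 2000 bits.
Transmission delays (L/R per hop): 5.52486e-05, 0.00176991, 0.000283688 ms; sum = 0.00210885 ms.
Propagation delays (d/s per hop): 4.89005, 2.7619, 9.66667 ms; sum = 17.3186 ms.
Processing at 2 router(s): 2 × 1.7 ms = 3.4 ms.
End-to-end = 20.7 ms.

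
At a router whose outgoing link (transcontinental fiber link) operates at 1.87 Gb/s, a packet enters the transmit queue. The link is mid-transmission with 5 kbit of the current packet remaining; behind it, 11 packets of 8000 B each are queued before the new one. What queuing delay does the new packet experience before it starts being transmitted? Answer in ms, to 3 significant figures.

Each queued packet: L/R = 64000/1870000000 = 0.0342246 ms.
11 queued → 0.376471 ms.
Plus remaining 5000 bits of current packet: 0.0026738 ms.
Queuing delay = 0.379 ms.

0.379 ms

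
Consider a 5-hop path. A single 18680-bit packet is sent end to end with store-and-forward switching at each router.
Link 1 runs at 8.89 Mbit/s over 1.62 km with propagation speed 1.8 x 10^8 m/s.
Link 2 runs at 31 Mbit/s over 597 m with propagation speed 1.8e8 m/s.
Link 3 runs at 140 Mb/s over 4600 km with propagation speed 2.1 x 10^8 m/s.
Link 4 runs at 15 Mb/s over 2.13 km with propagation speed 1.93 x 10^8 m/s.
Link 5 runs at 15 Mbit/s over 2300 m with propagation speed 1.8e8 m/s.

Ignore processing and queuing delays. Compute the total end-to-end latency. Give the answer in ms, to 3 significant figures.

27.3 ms

Transmission delays (L/R per hop): 2.10124, 0.602581, 0.133429, 1.24533, 1.24533 ms; sum = 5.32791 ms.
Propagation delays (d/s per hop): 0.009, 0.00331667, 21.9048, 0.0110363, 0.0127778 ms; sum = 21.9409 ms.
End-to-end = 27.3 ms.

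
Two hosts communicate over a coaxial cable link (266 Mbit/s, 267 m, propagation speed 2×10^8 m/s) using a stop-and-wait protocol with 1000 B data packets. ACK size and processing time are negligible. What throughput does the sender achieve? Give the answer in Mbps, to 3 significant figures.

244 Mbps

t_tx = L/R = 8000/266000000 = 3.00752e-05 s.
t_prop = 267/200000000 = 1.335e-06 s; RTT = 2.67e-06 s.
Cycle = t_tx + RTT = 3.27452e-05 s.
Throughput = L / cycle = 8000 / 3.27452e-05 = 244 Mbps.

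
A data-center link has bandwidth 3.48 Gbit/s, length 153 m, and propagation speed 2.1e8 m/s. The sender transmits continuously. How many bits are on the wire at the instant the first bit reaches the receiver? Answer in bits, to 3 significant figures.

Propagation delay = 153 / 210000000 = 7.28571e-07 s.
BDP = R × t_prop = 3480000000 × 7.28571e-07 = 2535.43 bits.

2540 bits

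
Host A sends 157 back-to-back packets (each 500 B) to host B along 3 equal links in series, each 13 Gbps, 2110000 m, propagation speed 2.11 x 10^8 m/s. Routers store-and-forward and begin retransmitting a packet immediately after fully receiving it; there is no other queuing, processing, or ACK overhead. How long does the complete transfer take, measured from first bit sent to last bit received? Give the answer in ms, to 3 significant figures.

Per-hop transmission t_tx = L/R = 4000/13000000000 = 0.000307692 ms.
Per-hop propagation t_prop = 2110000/211000000 = 10 ms.
Pipeline fill: first packet needs 3·t_tx to clear all hops; remaining 156 packets each add one t_tx.
Total = (3+157-1)·t_tx + 3·t_prop = 159·0.000307692 + 3·10 = 30.0 ms.

30.0 ms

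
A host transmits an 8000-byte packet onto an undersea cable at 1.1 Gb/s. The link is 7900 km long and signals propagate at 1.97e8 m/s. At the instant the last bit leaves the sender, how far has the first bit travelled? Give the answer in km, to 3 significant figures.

11.5 km

t_tx = L/R = 64000/1100000000 = 5.81818e-05 s.
Distance = s × t_tx = 197000000 × 5.81818e-05 = 11.5 km.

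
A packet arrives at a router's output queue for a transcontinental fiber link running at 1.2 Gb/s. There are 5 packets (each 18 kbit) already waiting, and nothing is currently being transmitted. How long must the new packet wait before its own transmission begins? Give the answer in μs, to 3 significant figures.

75.0 μs

Each queued packet: L/R = 18000/1200000000 = 15 μs.
5 queued → 75 μs.
Queuing delay = 75.0 μs.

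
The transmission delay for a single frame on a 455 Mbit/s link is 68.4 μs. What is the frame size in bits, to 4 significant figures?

31120 bits

L = R × t_tx = 455000000 b/s × 6.84e-05 s = 31122 bits.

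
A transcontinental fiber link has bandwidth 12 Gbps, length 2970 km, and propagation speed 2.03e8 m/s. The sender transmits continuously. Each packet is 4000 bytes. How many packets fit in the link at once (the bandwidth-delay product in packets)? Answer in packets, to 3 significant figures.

Propagation delay = 2970000 / 2.03e+08 = 0.0146305 s.
BDP = R × t_prop = 12000000000 × 0.0146305 = 175567000 bits.
In packets of 32000 bits: 5490 packets.

5490 packets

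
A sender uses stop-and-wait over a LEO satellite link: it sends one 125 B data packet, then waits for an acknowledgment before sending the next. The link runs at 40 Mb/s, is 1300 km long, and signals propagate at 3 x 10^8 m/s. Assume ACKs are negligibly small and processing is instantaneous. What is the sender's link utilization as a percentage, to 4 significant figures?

0.2876 %

t_tx = L/R = 1000/40000000 = 2.5e-05 s.
t_prop = 1300000/300000000 = 0.00433333 s; RTT = 0.00866667 s.
Cycle = t_tx + RTT = 0.00869167 s.
Utilization = t_tx / cycle = 2.5e-05/0.00869167 = 0.2876 %.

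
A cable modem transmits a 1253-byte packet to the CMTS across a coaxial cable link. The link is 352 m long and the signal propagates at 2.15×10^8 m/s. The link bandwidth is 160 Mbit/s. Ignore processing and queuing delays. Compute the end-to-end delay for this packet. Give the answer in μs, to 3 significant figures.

64.3 μs

L = 1253 × 8 = 10024 bits.
Transmission delay = L/R = 10024 / 160000000 = 62.65 μs.
Propagation delay = d/s = 352 m / 215000000 m/s = 1.63721 μs.
Total = 64.3 μs.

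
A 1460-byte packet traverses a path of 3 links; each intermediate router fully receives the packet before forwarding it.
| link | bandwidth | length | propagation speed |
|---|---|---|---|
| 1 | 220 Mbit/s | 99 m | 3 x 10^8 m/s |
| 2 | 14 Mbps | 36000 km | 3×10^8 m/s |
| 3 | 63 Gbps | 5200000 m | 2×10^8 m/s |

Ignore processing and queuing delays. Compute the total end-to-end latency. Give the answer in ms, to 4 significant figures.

L = 1460 × 8 = 11680 bits.
Transmission delays (L/R per hop): 0.0530909, 0.834286, 0.000185397 ms; sum = 0.887562 ms.
Propagation delays (d/s per hop): 0.00033, 120, 26 ms; sum = 146 ms.
End-to-end = 146.9 ms.

146.9 ms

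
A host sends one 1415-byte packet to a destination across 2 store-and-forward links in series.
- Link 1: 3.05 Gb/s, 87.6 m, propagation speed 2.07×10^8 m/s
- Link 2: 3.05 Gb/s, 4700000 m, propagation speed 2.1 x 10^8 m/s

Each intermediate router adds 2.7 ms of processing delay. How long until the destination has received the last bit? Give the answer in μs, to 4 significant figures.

L = 1415 × 8 = 11320 bits.
Transmission delay per hop = L/R = 11320/3050000000 = 3.71148 μs; 2 hops → 7.42295 μs.
Propagation delays (d/s per hop): 0.423188, 22381 μs; sum = 22381.4 μs.
Processing at 1 router(s): 1 × 2.7 ms = 2700 μs.
End-to-end = 25090 μs.

25090 μs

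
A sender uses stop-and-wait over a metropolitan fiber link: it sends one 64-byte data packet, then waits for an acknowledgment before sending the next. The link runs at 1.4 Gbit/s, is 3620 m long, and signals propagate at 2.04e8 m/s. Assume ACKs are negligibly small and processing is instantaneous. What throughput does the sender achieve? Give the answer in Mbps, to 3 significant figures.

t_tx = L/R = 512/1400000000 = 3.65714e-07 s.
t_prop = 3620/204000000 = 1.77451e-05 s; RTT = 3.54902e-05 s.
Cycle = t_tx + RTT = 3.58559e-05 s.
Throughput = L / cycle = 512 / 3.58559e-05 = 14.3 Mbps.

14.3 Mbps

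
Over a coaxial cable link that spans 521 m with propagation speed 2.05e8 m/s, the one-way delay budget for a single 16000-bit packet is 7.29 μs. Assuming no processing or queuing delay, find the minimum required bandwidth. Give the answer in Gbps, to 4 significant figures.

Propagation delay = 521 / 2.05e+08 = 2.54146 μs.
Transmission budget = 7.29 − 2.54146 = 4.74854 μs.
R ≥ L / t_tx = 16000 bits / 4.74854e-06 s = 3.369 Gbps.

3.369 Gbps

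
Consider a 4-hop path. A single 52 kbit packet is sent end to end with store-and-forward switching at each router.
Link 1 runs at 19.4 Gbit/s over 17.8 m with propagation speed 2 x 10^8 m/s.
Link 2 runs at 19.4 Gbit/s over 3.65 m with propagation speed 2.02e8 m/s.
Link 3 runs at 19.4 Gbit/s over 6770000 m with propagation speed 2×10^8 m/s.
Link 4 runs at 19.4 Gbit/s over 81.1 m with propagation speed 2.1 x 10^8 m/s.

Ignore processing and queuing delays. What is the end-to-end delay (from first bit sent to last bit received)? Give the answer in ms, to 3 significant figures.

33.9 ms

L = 52000 bits.
Transmission delay per hop = L/R = 52000/19400000000 = 0.00268041 ms; 4 hops → 0.0107216 ms.
Propagation delays (d/s per hop): 8.9e-05, 1.80693e-05, 33.85, 0.00038619 ms; sum = 33.8505 ms.
End-to-end = 33.9 ms.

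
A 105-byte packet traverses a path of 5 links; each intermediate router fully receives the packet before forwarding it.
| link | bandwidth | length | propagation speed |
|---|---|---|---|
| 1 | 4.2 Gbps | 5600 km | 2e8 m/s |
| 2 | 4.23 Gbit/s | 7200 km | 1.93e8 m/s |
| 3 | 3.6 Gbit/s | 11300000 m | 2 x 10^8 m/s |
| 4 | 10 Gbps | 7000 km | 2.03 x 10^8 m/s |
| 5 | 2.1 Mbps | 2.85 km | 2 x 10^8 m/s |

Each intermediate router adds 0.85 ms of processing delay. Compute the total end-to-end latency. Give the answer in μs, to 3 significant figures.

L = 105 × 8 = 840 bits.
Transmission delays (L/R per hop): 0.2, 0.198582, 0.233333, 0.084, 400 μs; sum = 400.716 μs.
Propagation delays (d/s per hop): 28000, 37305.7, 56500, 34482.8, 14.25 μs; sum = 156303 μs.
Processing at 4 router(s): 4 × 0.85 ms = 3400 μs.
End-to-end = 160000 μs.

160000 μs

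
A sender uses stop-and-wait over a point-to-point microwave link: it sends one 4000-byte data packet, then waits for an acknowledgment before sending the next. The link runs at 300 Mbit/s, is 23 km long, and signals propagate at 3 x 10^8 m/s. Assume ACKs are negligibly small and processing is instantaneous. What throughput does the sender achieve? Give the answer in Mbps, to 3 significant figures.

t_tx = L/R = 32000/300000000 = 0.000106667 s.
t_prop = 23000/300000000 = 7.66667e-05 s; RTT = 0.000153333 s.
Cycle = t_tx + RTT = 0.00026 s.
Throughput = L / cycle = 32000 / 0.00026 = 123 Mbps.

123 Mbps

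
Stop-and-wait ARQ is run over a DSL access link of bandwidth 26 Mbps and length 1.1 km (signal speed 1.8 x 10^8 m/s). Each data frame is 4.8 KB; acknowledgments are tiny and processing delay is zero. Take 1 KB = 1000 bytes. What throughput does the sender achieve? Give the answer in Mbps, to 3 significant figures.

t_tx = L/R = 38400/26000000 = 0.00147692 s.
t_prop = 1100/180000000 = 6.11111e-06 s; RTT = 1.22222e-05 s.
Cycle = t_tx + RTT = 0.00148915 s.
Throughput = L / cycle = 38400 / 0.00148915 = 25.8 Mbps.

25.8 Mbps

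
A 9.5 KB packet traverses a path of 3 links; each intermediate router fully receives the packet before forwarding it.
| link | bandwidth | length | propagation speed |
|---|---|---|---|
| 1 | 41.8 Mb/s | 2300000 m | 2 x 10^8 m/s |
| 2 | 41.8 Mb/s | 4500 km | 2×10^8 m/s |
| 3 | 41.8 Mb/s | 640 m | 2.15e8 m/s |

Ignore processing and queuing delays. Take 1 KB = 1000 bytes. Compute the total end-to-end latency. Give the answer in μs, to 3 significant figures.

39500 μs

L = 76000 bits.
Transmission delay per hop = L/R = 76000/41800000 = 1818.18 μs; 3 hops → 5454.55 μs.
Propagation delays (d/s per hop): 11500, 22500, 2.97674 μs; sum = 34003 μs.
End-to-end = 39500 μs.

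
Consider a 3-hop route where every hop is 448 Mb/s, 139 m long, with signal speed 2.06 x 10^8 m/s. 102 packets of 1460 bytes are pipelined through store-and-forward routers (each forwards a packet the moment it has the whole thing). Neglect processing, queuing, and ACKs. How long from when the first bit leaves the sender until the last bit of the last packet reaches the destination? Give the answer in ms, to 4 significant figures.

2.713 ms

Per-hop transmission t_tx = L/R = 11680/448000000 = 0.0260714 ms.
Per-hop propagation t_prop = 139/206000000 = 0.000674757 ms.
Pipeline fill: first packet needs 3·t_tx to clear all hops; remaining 101 packets each add one t_tx.
Total = (3+102-1)·t_tx + 3·t_prop = 104·0.0260714 + 3·0.000674757 = 2.713 ms.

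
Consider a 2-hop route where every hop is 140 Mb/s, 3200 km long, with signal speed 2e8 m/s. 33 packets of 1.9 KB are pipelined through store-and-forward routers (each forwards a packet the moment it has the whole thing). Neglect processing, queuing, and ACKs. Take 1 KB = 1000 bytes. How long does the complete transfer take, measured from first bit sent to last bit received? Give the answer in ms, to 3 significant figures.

Per-hop transmission t_tx = L/R = 15200/140000000 = 0.108571 ms.
Per-hop propagation t_prop = 3200000/200000000 = 16 ms.
Pipeline fill: first packet needs 2·t_tx to clear all hops; remaining 32 packets each add one t_tx.
Total = (2+33-1)·t_tx + 2·t_prop = 34·0.108571 + 2·16 = 35.7 ms.

35.7 ms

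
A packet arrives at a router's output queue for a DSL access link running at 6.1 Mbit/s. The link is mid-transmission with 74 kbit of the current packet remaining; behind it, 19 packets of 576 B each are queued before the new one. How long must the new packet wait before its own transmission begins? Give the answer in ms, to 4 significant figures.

26.48 ms

Each queued packet: L/R = 4608/6100000 = 0.75541 ms.
19 queued → 14.3528 ms.
Plus remaining 74000 bits of current packet: 12.1311 ms.
Queuing delay = 26.48 ms.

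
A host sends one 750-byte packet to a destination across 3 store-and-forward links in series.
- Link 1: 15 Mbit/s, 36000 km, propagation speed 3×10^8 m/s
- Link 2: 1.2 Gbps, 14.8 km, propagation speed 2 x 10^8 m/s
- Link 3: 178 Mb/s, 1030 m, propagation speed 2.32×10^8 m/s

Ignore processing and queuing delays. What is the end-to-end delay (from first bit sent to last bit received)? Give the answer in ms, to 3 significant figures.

L = 750 × 8 = 6000 bits.
Transmission delays (L/R per hop): 0.4, 0.005, 0.0337079 ms; sum = 0.438708 ms.
Propagation delays (d/s per hop): 120, 0.074, 0.00443966 ms; sum = 120.078 ms.
End-to-end = 121 ms.

121 ms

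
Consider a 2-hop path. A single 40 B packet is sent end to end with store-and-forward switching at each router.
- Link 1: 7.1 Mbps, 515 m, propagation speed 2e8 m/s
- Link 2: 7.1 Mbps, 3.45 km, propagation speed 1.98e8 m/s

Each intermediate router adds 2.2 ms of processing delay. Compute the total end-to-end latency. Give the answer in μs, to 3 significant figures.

2310 μs

L = 40 × 8 = 320 bits.
Transmission delay per hop = L/R = 320/7100000 = 45.0704 μs; 2 hops → 90.1408 μs.
Propagation delays (d/s per hop): 2.575, 17.4242 μs; sum = 19.9992 μs.
Processing at 1 router(s): 1 × 2.2 ms = 2200 μs.
End-to-end = 2310 μs.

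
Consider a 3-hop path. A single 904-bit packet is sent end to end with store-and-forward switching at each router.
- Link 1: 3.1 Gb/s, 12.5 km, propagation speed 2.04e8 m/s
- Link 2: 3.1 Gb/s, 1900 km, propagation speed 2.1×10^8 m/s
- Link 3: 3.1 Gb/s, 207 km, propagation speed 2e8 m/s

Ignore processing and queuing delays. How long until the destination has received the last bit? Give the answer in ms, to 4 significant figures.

10.14 ms

Transmission delay per hop = L/R = 904/3100000000 = 0.000291613 ms; 3 hops → 0.000874839 ms.
Propagation delays (d/s per hop): 0.0612745, 9.04762, 1.035 ms; sum = 10.1439 ms.
End-to-end = 10.14 ms.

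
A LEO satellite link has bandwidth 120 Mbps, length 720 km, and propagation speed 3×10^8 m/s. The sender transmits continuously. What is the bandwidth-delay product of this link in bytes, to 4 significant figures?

Propagation delay = 720000 / 300000000 = 0.0024 s.
BDP = R × t_prop = 120000000 × 0.0024 = 288000 bits.
In bytes: 288000/8 = 36000 bytes.

36000 bytes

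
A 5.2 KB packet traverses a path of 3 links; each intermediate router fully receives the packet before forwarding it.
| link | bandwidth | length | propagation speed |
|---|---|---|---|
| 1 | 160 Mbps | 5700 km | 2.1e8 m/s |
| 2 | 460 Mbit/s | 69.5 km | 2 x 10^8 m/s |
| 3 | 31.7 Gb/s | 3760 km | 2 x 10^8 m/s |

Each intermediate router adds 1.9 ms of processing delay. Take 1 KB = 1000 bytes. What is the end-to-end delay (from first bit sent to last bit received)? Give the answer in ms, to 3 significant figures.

L = 41600 bits.
Transmission delays (L/R per hop): 0.26, 0.0904348, 0.0013123 ms; sum = 0.351747 ms.
Propagation delays (d/s per hop): 27.1429, 0.3475, 18.8 ms; sum = 46.2904 ms.
Processing at 2 router(s): 2 × 1.9 ms = 3.8 ms.
End-to-end = 50.4 ms.

50.4 ms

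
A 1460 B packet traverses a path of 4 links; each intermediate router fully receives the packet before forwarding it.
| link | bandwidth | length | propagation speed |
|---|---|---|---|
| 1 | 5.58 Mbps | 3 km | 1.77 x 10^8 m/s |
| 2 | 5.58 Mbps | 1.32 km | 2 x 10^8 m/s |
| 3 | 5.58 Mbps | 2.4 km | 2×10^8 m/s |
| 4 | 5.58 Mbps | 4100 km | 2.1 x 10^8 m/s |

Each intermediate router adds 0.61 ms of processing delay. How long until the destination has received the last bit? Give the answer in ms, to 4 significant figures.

29.76 ms

L = 1460 × 8 = 11680 bits.
Transmission delay per hop = L/R = 11680/5580000 = 2.09319 ms; 4 hops → 8.37276 ms.
Propagation delays (d/s per hop): 0.0169492, 0.0066, 0.012, 19.5238 ms; sum = 19.5594 ms.
Processing at 3 router(s): 3 × 0.61 ms = 1.83 ms.
End-to-end = 29.76 ms.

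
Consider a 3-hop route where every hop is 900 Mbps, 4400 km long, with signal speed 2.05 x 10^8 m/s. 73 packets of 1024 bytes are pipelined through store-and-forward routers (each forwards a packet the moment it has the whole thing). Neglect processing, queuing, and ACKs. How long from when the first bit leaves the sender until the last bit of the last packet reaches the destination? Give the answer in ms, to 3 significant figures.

65.1 ms

Per-hop transmission t_tx = L/R = 8192/900000000 = 0.00910222 ms.
Per-hop propagation t_prop = 4400000/2.05e+08 = 21.4634 ms.
Pipeline fill: first packet needs 3·t_tx to clear all hops; remaining 72 packets each add one t_tx.
Total = (3+73-1)·t_tx + 3·t_prop = 75·0.00910222 + 3·21.4634 = 65.1 ms.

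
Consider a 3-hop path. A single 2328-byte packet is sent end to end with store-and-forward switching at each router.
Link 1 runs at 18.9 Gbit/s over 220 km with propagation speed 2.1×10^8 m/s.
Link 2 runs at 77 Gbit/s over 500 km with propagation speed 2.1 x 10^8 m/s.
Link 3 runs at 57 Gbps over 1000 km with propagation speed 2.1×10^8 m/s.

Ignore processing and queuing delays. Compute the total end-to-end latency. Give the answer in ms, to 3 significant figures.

8.19 ms

L = 2328 × 8 = 18624 bits.
Transmission delays (L/R per hop): 0.000985397, 0.00024187, 0.000326737 ms; sum = 0.001554 ms.
Propagation delays (d/s per hop): 1.04762, 2.38095, 4.7619 ms; sum = 8.19048 ms.
End-to-end = 8.19 ms.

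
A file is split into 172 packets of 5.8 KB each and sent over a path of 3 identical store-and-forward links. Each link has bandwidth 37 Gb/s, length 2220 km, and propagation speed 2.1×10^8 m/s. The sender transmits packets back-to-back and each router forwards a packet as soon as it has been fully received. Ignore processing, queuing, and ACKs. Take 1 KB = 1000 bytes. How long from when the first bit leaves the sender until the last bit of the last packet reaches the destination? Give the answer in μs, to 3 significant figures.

Per-hop transmission t_tx = L/R = 46400/37000000000 = 1.25405 μs.
Per-hop propagation t_prop = 2220000/210000000 = 10571.4 μs.
Pipeline fill: first packet needs 3·t_tx to clear all hops; remaining 171 packets each add one t_tx.
Total = (3+172-1)·t_tx + 3·t_prop = 174·1.25405 + 3·10571.4 = 31900 μs.

31900 μs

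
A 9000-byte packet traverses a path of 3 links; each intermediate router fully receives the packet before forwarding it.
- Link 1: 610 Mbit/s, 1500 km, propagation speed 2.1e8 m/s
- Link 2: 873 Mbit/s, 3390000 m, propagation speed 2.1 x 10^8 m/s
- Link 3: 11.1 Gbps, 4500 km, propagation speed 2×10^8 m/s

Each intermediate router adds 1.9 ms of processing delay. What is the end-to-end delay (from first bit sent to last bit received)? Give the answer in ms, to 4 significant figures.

49.79 ms

L = 9000 × 8 = 72000 bits.
Transmission delays (L/R per hop): 0.118033, 0.0824742, 0.00648649 ms; sum = 0.206994 ms.
Propagation delays (d/s per hop): 7.14286, 16.1429, 22.5 ms; sum = 45.7857 ms.
Processing at 2 router(s): 2 × 1.9 ms = 3.8 ms.
End-to-end = 49.79 ms.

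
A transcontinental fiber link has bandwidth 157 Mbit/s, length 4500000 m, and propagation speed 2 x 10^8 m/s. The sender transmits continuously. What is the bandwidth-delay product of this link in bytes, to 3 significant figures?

Propagation delay = 4500000 / 200000000 = 0.0225 s.
BDP = R × t_prop = 157000000 × 0.0225 = 3532500 bits.
In bytes: 3532500/8 = 442000 bytes.

442000 bytes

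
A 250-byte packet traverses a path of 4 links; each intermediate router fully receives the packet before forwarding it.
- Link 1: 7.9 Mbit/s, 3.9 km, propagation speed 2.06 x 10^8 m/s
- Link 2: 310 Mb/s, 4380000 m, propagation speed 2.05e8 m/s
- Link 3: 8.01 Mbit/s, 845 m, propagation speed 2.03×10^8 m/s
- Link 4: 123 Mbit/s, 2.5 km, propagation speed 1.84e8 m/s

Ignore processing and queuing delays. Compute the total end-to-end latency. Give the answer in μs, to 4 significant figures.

21930 μs

L = 250 × 8 = 2000 bits.
Transmission delays (L/R per hop): 253.165, 6.45161, 249.688, 16.2602 μs; sum = 525.564 μs.
Propagation delays (d/s per hop): 18.932, 21365.9, 4.16256, 13.587 μs; sum = 21402.5 μs.
End-to-end = 21930 μs.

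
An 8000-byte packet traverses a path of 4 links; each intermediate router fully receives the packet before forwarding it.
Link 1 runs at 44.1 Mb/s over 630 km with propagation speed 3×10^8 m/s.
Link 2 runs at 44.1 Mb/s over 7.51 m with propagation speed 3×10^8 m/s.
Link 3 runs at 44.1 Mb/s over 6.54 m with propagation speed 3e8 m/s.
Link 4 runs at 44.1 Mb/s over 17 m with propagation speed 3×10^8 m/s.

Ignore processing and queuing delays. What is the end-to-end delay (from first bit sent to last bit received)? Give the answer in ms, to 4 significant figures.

7.905 ms

L = 8000 × 8 = 64000 bits.
Transmission delay per hop = L/R = 64000/44100000 = 1.45125 ms; 4 hops → 5.80499 ms.
Propagation delays (d/s per hop): 2.1, 2.50333e-05, 2.18e-05, 5.66667e-05 ms; sum = 2.1001 ms.
End-to-end = 7.905 ms.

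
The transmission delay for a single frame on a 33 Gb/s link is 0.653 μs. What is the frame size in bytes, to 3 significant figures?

L = R × t_tx = 33000000000 b/s × 6.53e-07 s = 21549 bits.
In bytes: 21549 / 8 = 2690 bytes.

2690 bytes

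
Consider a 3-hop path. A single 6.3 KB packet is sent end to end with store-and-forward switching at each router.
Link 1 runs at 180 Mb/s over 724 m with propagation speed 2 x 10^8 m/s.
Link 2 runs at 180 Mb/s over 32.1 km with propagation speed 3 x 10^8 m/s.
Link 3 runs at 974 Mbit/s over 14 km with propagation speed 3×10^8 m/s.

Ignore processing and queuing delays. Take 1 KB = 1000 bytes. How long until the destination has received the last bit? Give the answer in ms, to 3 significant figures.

0.769 ms

L = 50400 bits.
Transmission delays (L/R per hop): 0.28, 0.28, 0.0517454 ms; sum = 0.611745 ms.
Propagation delays (d/s per hop): 0.00362, 0.107, 0.0466667 ms; sum = 0.157287 ms.
End-to-end = 0.769 ms.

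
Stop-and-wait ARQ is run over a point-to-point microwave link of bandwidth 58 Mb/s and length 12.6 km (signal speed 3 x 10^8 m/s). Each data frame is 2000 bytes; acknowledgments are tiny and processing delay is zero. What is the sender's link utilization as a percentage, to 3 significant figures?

76.7 %

t_tx = L/R = 16000/58000000 = 0.000275862 s.
t_prop = 12600/300000000 = 4.2e-05 s; RTT = 8.4e-05 s.
Cycle = t_tx + RTT = 0.000359862 s.
Utilization = t_tx / cycle = 0.000275862/0.000359862 = 76.7 %.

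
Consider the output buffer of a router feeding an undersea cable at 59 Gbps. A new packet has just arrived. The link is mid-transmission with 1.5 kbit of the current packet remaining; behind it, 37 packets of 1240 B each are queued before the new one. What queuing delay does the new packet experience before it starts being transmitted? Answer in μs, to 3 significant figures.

Each queued packet: L/R = 9920/59000000000 = 0.168136 μs.
37 queued → 6.22102 μs.
Plus remaining 1500 bits of current packet: 0.0254237 μs.
Queuing delay = 6.25 μs.

6.25 μs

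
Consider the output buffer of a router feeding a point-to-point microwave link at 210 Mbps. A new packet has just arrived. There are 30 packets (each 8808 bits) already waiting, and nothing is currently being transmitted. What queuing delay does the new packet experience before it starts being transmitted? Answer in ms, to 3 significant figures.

Each queued packet: L/R = 8808/210000000 = 0.0419429 ms.
30 queued → 1.25829 ms.
Queuing delay = 1.26 ms.

1.26 ms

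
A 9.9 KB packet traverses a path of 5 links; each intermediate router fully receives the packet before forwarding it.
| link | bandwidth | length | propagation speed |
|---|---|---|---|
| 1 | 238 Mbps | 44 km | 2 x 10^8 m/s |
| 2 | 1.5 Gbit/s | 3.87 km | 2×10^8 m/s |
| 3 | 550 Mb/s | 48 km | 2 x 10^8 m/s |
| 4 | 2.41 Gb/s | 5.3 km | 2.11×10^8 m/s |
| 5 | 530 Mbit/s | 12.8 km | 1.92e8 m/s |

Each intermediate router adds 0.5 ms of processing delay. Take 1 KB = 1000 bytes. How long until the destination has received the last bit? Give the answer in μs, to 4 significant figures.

L = 79200 bits.
Transmission delays (L/R per hop): 332.773, 52.8, 144, 32.8631, 149.434 μs; sum = 711.87 μs.
Propagation delays (d/s per hop): 220, 19.35, 240, 25.1185, 66.6667 μs; sum = 571.135 μs.
Processing at 4 router(s): 4 × 0.5 ms = 2000 μs.
End-to-end = 3283 μs.

3283 μs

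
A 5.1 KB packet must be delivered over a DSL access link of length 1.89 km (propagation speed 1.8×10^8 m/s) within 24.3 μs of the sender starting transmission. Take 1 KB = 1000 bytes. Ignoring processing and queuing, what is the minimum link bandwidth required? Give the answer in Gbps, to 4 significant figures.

2.957 Gbps

L = 40800 bits.
Propagation delay = 1890 / 180000000 = 10.5 μs.
Transmission budget = 24.3 − 10.5 = 13.8 μs.
R ≥ L / t_tx = 40800 bits / 1.38e-05 s = 2.957 Gbps.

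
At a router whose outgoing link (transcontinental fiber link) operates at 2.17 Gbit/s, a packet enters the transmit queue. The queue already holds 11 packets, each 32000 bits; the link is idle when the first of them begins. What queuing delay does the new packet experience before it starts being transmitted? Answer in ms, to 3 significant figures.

0.162 ms

Each queued packet: L/R = 32000/2170000000 = 0.0147465 ms.
11 queued → 0.162212 ms.
Queuing delay = 0.162 ms.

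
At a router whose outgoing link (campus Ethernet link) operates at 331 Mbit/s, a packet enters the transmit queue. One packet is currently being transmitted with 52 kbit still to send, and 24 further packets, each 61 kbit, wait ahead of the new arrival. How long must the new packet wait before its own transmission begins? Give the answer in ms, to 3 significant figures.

Each queued packet: L/R = 61000/331000000 = 0.18429 ms.
24 queued → 4.42296 ms.
Plus remaining 52000 bits of current packet: 0.1571 ms.
Queuing delay = 4.58 ms.

4.58 ms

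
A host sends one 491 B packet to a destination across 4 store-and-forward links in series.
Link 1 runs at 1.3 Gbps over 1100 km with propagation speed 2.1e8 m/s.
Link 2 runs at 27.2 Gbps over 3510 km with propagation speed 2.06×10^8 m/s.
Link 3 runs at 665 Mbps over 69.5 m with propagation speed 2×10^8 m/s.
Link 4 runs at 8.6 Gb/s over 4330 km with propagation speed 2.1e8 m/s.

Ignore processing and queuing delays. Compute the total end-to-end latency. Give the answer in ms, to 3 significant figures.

L = 491 × 8 = 3928 bits.
Transmission delays (L/R per hop): 0.00302154, 0.000144412, 0.00590677, 0.000456744 ms; sum = 0.00952946 ms.
Propagation delays (d/s per hop): 5.2381, 17.0388, 0.0003475, 20.619 ms; sum = 42.8963 ms.
End-to-end = 42.9 ms.

42.9 ms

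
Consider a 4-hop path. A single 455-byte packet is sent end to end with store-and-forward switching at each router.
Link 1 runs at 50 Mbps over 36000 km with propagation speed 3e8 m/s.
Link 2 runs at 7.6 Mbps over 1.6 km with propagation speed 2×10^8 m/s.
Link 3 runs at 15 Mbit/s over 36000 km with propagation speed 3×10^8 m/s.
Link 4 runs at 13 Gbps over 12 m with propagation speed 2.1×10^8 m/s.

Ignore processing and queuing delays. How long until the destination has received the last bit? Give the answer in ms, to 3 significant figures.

241 ms

L = 455 × 8 = 3640 bits.
Transmission delays (L/R per hop): 0.0728, 0.478947, 0.242667, 0.00028 ms; sum = 0.794694 ms.
Propagation delays (d/s per hop): 120, 0.008, 120, 5.71429e-05 ms; sum = 240.008 ms.
End-to-end = 241 ms.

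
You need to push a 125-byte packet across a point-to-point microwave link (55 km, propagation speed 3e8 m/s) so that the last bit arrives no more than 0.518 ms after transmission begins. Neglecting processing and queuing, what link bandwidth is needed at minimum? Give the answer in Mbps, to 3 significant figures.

L = 1000 bits.
Propagation delay = 55000 / 300000000 = 0.183333 ms.
Transmission budget = 0.518 − 0.183333 = 0.334667 ms.
R ≥ L / t_tx = 1000 bits / 0.000334667 s = 2.99 Mbps.

2.99 Mbps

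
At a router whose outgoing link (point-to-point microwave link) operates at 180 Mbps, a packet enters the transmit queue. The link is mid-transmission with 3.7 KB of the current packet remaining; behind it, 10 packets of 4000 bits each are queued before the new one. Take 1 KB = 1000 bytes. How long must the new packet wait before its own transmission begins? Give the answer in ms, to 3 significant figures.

0.387 ms

Each queued packet: L/R = 4000/180000000 = 0.0222222 ms.
10 queued → 0.222222 ms.
Plus remaining 29600 bits of current packet: 0.164444 ms.
Queuing delay = 0.387 ms.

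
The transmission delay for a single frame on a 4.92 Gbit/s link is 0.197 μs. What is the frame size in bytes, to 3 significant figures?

121 bytes

L = R × t_tx = 4920000000 b/s × 1.97e-07 s = 969.24 bits.
In bytes: 969.24 / 8 = 121 bytes.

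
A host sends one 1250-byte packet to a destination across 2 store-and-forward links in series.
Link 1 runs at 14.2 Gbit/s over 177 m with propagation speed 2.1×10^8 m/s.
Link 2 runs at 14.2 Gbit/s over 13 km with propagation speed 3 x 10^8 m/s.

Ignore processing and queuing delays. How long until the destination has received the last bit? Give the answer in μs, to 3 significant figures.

45.6 μs

L = 1250 × 8 = 10000 bits.
Transmission delay per hop = L/R = 10000/14200000000 = 0.704225 μs; 2 hops → 1.40845 μs.
Propagation delays (d/s per hop): 0.842857, 43.3333 μs; sum = 44.1762 μs.
End-to-end = 45.6 μs.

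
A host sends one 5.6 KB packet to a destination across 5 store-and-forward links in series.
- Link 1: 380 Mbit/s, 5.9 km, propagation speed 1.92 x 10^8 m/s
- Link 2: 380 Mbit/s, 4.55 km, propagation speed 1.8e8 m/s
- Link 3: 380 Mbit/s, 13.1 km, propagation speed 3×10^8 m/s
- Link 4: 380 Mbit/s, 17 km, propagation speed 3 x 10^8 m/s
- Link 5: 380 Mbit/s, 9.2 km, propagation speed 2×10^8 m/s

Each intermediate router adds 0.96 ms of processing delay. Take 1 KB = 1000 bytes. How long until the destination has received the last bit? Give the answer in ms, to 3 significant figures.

4.63 ms

L = 44800 bits.
Transmission delay per hop = L/R = 44800/380000000 = 0.117895 ms; 5 hops → 0.589474 ms.
Propagation delays (d/s per hop): 0.0307292, 0.0252778, 0.0436667, 0.0566667, 0.046 ms; sum = 0.20234 ms.
Processing at 4 router(s): 4 × 0.96 ms = 3.84 ms.
End-to-end = 4.63 ms.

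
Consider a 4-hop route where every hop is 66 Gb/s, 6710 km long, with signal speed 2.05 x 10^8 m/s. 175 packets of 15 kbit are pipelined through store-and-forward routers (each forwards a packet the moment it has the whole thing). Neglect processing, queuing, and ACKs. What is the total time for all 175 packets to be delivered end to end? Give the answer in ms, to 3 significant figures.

Per-hop transmission t_tx = L/R = 15000/66000000000 = 0.000227273 ms.
Per-hop propagation t_prop = 6710000/2.05e+08 = 32.7317 ms.
Pipeline fill: first packet needs 4·t_tx to clear all hops; remaining 174 packets each add one t_tx.
Total = (4+175-1)·t_tx + 4·t_prop = 178·0.000227273 + 4·32.7317 = 131 ms.

131 ms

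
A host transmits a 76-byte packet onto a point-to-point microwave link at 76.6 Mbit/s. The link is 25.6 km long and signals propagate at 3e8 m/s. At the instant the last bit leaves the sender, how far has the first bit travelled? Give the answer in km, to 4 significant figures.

t_tx = L/R = 608/76600000 = 7.93734e-06 s.
Distance = s × t_tx = 300000000 × 7.93734e-06 = 2.381 km.

2.381 km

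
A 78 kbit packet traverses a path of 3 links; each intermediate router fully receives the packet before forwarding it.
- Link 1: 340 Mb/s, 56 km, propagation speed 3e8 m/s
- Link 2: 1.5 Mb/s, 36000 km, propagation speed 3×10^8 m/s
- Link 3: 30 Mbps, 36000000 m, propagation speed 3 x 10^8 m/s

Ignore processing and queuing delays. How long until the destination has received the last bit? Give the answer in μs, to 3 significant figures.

L = 78000 bits.
Transmission delays (L/R per hop): 229.412, 52000, 2600 μs; sum = 54829.4 μs.
Propagation delays (d/s per hop): 186.667, 120000, 120000 μs; sum = 240187 μs.
End-to-end = 295000 μs.

295000 μs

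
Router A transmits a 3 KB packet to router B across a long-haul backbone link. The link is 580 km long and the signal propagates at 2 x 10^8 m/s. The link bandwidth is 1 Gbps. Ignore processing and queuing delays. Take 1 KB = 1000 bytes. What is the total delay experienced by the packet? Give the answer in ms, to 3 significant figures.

2.92 ms

L = 24000 bits.
Transmission delay = L/R = 24000 / 1000000000 = 0.024 ms.
Propagation delay = d/s = 580000 m / 200000000 m/s = 2.9 ms.
Total = 2.92 ms.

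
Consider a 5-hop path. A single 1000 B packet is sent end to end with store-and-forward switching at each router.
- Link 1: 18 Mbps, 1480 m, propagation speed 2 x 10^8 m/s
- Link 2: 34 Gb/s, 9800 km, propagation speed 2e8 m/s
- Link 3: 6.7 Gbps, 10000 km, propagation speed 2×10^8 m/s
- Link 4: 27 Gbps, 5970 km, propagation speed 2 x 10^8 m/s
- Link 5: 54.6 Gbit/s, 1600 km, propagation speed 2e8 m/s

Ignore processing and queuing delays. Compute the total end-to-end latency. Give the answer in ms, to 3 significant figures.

L = 1000 × 8 = 8000 bits.
Transmission delays (L/R per hop): 0.444444, 0.000235294, 0.00119403, 0.000296296, 0.00014652 ms; sum = 0.446317 ms.
Propagation delays (d/s per hop): 0.0074, 49, 50, 29.85, 8 ms; sum = 136.857 ms.
End-to-end = 137 ms.

137 ms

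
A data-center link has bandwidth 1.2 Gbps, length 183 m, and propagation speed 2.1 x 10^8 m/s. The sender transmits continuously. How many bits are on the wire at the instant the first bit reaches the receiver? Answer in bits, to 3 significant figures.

1050 bits

Propagation delay = 183 / 210000000 = 8.71429e-07 s.
BDP = R × t_prop = 1200000000 × 8.71429e-07 = 1045.71 bits.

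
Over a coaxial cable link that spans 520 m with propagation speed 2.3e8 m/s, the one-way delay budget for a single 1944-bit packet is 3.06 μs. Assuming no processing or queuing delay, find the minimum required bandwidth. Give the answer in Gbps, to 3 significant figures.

2.43 Gbps

Propagation delay = 520 / 2.3e+08 = 2.26087 μs.
Transmission budget = 3.06 − 2.26087 = 0.79913 μs.
R ≥ L / t_tx = 1944 bits / 7.9913e-07 s = 2.43 Gbps.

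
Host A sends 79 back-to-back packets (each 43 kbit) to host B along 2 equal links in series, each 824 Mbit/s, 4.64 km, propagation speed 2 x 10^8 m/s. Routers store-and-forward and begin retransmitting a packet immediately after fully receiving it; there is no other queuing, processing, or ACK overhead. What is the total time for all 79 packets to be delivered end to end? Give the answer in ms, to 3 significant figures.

4.22 ms

Per-hop transmission t_tx = L/R = 43000/824000000 = 0.0521845 ms.
Per-hop propagation t_prop = 4640/200000000 = 0.0232 ms.
Pipeline fill: first packet needs 2·t_tx to clear all hops; remaining 78 packets each add one t_tx.
Total = (2+79-1)·t_tx + 2·t_prop = 80·0.0521845 + 2·0.0232 = 4.22 ms.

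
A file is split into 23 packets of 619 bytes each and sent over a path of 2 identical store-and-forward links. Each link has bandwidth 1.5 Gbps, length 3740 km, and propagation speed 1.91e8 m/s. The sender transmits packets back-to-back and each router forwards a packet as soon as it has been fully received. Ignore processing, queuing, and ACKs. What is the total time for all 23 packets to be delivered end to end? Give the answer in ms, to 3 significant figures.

Per-hop transmission t_tx = L/R = 4952/1500000000 = 0.00330133 ms.
Per-hop propagation t_prop = 3740000/191000000 = 19.5812 ms.
Pipeline fill: first packet needs 2·t_tx to clear all hops; remaining 22 packets each add one t_tx.
Total = (2+23-1)·t_tx + 2·t_prop = 24·0.00330133 + 2·19.5812 = 39.2 ms.

39.2 ms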